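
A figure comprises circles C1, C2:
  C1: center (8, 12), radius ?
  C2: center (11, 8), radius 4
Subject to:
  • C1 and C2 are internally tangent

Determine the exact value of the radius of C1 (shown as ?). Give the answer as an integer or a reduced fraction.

1. [int C1,C2]  r_C1² − 8r_C1 − 9 = 0  ⇒  r_C1 = 9 (r>0 drops 1)

9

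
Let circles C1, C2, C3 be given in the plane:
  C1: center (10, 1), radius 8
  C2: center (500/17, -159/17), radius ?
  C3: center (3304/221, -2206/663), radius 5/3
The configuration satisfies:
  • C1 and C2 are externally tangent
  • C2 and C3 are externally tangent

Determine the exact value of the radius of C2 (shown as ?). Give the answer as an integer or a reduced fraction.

14

1. [ext C1·C2]  r_C2² + 16r_C2 − 420 = 0  ⇒  r_C2 = 14 (r>0 drops 1)
2. [ext C2·C3]  r_C2² + (10/3)r_C2 − 728/3 = 0  ⇒  r_C2 = 14 (r>0 drops 1)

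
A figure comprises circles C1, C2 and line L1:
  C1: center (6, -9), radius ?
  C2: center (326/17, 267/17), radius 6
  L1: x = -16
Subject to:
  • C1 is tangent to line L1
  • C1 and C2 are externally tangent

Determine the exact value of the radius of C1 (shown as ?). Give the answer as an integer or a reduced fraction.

1. [C1‖L1]  r_C1² − 484 = 0  ⇒  r_C1 = 22 (r>0 drops 1)
2. [ext C1·C2]  r_C1² + 12r_C1 − 748 = 0  ⇒  r_C1 = 22 (r>0 drops 1)

22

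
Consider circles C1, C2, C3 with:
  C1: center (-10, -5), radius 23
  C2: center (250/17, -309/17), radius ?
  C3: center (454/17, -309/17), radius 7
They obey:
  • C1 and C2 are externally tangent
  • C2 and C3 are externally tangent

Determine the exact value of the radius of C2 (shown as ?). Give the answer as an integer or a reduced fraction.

5

1. [ext C1·C2]  r_C2² + 46r_C2 − 255 = 0  ⇒  r_C2 = 5 (r>0 drops 1)
2. [ext C2·C3]  r_C2² + 14r_C2 − 95 = 0  ⇒  r_C2 = 5 (r>0 drops 1)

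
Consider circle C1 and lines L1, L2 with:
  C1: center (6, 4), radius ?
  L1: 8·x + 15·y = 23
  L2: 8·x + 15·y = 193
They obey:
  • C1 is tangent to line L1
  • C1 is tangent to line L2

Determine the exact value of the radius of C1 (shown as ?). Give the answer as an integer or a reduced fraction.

5

1. [C1‖L1]  r_C1² − 25 = 0  ⇒  r_C1 = 5 (r>0 drops 1)
2. [C1‖L2]  r_C1² − 25 = 0  ⇒  r_C1 = 5 (r>0 drops 1)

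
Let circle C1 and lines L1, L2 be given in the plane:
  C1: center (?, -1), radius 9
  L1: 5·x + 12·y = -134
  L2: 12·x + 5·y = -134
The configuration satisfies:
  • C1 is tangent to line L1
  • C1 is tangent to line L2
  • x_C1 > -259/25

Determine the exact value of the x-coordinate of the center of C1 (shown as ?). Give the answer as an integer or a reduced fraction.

-1

1. [C1‖L1]  x_C1² + (244/5)x_C1 + 239/5 = 0  ⇒  x_C1 = -239/5 or -1
2. [C1‖L2]  x_C1² + (43/2)x_C1 + 41/2 = 0  ⇒  x_C1 = -41/2 or -1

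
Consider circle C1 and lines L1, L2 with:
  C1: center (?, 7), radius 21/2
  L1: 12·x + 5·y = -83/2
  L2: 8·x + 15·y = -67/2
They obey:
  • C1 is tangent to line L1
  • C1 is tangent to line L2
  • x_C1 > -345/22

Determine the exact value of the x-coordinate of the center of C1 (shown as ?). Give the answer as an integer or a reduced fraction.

1. [C1‖L1]  x_C1² + (51/4)x_C1 − 355/4 = 0  ⇒  x_C1 = -71/4 or 5
2. [C1‖L2]  x_C1² + (277/8)x_C1 − 1585/8 = 0  ⇒  x_C1 = -317/8 or 5

5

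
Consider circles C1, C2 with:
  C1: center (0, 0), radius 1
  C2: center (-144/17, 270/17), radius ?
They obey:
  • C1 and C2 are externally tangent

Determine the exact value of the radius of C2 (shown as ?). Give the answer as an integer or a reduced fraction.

1. [ext C1·C2]  r_C2² + 2r_C2 − 323 = 0  ⇒  r_C2 = 17 (r>0 drops 1)

17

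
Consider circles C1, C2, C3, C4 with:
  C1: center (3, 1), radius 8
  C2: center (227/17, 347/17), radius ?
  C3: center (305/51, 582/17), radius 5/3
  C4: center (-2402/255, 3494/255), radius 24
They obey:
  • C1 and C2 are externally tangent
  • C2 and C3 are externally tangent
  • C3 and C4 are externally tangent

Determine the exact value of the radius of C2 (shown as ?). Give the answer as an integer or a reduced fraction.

1. [ext C1·C2]  r_C2² + 16r_C2 − 420 = 0  ⇒  r_C2 = 14 (r>0 drops 1)
2. [ext C2·C3]  r_C2² + (10/3)r_C2 − 728/3 = 0  ⇒  r_C2 = 14 (r>0 drops 1)

14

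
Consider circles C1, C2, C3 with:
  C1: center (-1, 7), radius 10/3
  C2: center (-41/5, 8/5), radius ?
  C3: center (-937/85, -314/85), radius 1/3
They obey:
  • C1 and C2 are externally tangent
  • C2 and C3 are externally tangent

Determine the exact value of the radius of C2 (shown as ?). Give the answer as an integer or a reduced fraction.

1. [ext C1·C2]  r_C2² + (20/3)r_C2 − 629/9 = 0  ⇒  r_C2 = 17/3 (r>0 drops 1)
2. [ext C2·C3]  r_C2² + (2/3)r_C2 − 323/9 = 0  ⇒  r_C2 = 17/3 (r>0 drops 1)

17/3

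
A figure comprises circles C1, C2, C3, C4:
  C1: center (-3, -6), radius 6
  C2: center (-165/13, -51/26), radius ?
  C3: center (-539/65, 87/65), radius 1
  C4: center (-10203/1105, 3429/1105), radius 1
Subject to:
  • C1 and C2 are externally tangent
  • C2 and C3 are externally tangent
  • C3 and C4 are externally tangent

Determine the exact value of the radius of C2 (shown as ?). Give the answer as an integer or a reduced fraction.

1. [ext C1·C2]  r_C2² + 12r_C2 − 297/4 = 0  ⇒  r_C2 = 9/2 (r>0 drops 1)
2. [ext C2·C3]  r_C2² + 2r_C2 − 117/4 = 0  ⇒  r_C2 = 9/2 (r>0 drops 1)

9/2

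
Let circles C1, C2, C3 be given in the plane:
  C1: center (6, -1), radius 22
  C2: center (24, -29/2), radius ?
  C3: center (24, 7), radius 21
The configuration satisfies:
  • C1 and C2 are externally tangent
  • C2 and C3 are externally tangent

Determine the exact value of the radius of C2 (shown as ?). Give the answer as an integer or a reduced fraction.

1. [ext C1·C2]  r_C2² + 44r_C2 − 89/4 = 0  ⇒  r_C2 = 1/2 (r>0 drops 1)
2. [ext C2·C3]  r_C2² + 42r_C2 − 85/4 = 0  ⇒  r_C2 = 1/2 (r>0 drops 1)

1/2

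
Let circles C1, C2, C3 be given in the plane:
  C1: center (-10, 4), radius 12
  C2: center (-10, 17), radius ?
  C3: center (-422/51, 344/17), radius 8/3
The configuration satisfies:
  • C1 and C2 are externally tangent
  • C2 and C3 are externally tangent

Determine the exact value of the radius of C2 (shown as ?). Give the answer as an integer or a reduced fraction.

1. [ext C1·C2]  r_C2² + 24r_C2 − 25 = 0  ⇒  r_C2 = 1 (r>0 drops 1)
2. [ext C2·C3]  r_C2² + (16/3)r_C2 − 19/3 = 0  ⇒  r_C2 = 1 (r>0 drops 1)

1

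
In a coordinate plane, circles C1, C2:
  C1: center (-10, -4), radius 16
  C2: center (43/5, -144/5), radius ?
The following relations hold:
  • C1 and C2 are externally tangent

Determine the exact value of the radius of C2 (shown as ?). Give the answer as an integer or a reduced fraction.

1. [ext C1·C2]  r_C2² + 32r_C2 − 705 = 0  ⇒  r_C2 = 15 (r>0 drops 1)

15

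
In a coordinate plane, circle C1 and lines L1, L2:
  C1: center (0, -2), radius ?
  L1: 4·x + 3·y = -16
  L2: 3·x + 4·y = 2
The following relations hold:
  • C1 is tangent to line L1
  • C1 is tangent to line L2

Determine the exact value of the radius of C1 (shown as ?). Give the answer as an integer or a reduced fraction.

1. [C1‖L1]  r_C1² − 4 = 0  ⇒  r_C1 = 2 (r>0 drops 1)
2. [C1‖L2]  r_C1² − 4 = 0  ⇒  r_C1 = 2 (r>0 drops 1)

2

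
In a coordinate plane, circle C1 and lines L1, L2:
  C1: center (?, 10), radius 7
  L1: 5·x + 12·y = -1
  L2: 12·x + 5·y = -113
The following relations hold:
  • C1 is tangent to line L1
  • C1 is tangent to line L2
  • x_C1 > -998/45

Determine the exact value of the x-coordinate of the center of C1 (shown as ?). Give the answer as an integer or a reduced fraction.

-6

1. [C1‖L1]  x_C1² + (242/5)x_C1 + 1272/5 = 0  ⇒  x_C1 = -212/5 or -6
2. [C1‖L2]  x_C1² + (163/6)x_C1 + 127 = 0  ⇒  x_C1 = -127/6 or -6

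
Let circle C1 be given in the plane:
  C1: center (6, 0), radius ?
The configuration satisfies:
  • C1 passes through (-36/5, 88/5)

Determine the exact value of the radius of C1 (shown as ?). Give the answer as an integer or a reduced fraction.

1. [C1∋P]  r_C1² − 484 = 0  ⇒  r_C1 = 22 (r>0 drops 1)

22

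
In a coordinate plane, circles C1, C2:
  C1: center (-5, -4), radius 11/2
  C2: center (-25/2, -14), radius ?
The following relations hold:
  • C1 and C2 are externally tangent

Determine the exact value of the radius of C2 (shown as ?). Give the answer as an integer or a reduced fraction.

1. [ext C1·C2]  r_C2² + 11r_C2 − 126 = 0  ⇒  r_C2 = 7 (r>0 drops 1)

7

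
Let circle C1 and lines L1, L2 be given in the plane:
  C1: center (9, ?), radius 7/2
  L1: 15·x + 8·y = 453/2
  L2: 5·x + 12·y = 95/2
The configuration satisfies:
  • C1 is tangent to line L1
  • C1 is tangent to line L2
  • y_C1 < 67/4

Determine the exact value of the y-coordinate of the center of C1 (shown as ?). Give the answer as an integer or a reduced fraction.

4

1. [C1‖L1]  y_C1² − (183/8)y_C1 + 151/2 = 0  ⇒  y_C1 = 4 or 151/8
2. [C1‖L2]  y_C1² − (5/12)y_C1 − 43/3 = 0  ⇒  y_C1 = -43/12 or 4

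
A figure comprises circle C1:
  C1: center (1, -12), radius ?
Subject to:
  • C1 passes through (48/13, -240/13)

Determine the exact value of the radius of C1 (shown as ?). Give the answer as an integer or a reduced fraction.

1. [C1∋P]  r_C1² − 49 = 0  ⇒  r_C1 = 7 (r>0 drops 1)

7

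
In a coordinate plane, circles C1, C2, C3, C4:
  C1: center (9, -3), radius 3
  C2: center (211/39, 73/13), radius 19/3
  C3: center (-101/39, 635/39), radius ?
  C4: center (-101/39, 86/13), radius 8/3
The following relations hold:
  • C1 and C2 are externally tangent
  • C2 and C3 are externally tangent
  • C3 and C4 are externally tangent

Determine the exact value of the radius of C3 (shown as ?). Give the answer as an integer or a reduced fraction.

7

1. [ext C2·C3]  r_C3² + (38/3)r_C3 − 413/3 = 0  ⇒  r_C3 = 7 (r>0 drops 1)
2. [ext C3·C4]  r_C3² + (16/3)r_C3 − 259/3 = 0  ⇒  r_C3 = 7 (r>0 drops 1)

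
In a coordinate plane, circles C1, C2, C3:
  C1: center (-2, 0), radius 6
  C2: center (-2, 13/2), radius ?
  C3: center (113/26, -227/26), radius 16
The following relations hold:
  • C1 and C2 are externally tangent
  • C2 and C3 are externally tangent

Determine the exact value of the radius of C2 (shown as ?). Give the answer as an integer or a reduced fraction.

1. [ext C1·C2]  r_C2² + 12r_C2 − 25/4 = 0  ⇒  r_C2 = 1/2 (r>0 drops 1)
2. [ext C2·C3]  r_C2² + 32r_C2 − 65/4 = 0  ⇒  r_C2 = 1/2 (r>0 drops 1)

1/2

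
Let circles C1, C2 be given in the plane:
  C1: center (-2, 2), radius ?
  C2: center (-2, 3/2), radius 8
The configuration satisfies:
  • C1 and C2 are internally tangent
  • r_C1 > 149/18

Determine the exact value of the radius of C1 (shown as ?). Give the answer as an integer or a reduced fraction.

1. [int C1,C2]  r_C1² − 16r_C1 + 255/4 = 0  ⇒  r_C1 = 15/2 or 17/2
2. given r_C1 > 149/18: keep 17/2

17/2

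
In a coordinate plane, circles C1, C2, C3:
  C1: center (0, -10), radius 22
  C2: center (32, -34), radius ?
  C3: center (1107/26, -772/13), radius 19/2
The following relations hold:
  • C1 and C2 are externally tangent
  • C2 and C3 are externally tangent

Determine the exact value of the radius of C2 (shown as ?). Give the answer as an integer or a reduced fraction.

1. [ext C1·C2]  r_C2² + 44r_C2 − 1116 = 0  ⇒  r_C2 = 18 (r>0 drops 1)
2. [ext C2·C3]  r_C2² + 19r_C2 − 666 = 0  ⇒  r_C2 = 18 (r>0 drops 1)

18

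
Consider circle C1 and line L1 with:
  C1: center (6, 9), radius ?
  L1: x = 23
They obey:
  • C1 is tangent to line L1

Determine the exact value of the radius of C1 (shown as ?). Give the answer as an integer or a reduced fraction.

17

1. [C1‖L1]  r_C1² − 289 = 0  ⇒  r_C1 = 17 (r>0 drops 1)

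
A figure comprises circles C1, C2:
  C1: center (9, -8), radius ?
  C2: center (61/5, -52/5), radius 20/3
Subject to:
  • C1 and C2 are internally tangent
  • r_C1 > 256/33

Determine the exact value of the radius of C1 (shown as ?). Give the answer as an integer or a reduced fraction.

1. [int C1,C2]  r_C1² − (40/3)r_C1 + 256/9 = 0  ⇒  r_C1 = 8/3 or 32/3
2. given r_C1 > 256/33: keep 32/3

32/3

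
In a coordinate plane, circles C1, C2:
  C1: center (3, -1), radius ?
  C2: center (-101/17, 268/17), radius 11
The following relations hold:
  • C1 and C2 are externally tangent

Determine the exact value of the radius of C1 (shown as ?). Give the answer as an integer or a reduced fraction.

1. [ext C1·C2]  r_C1² + 22r_C1 − 240 = 0  ⇒  r_C1 = 8 (r>0 drops 1)

8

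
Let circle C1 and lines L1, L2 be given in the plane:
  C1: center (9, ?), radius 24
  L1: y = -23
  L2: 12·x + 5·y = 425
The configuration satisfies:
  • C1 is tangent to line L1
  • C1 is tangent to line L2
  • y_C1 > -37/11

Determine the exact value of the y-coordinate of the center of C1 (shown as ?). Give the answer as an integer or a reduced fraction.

1

1. [C1‖L1]  y_C1² + 46y_C1 − 47 = 0  ⇒  y_C1 = -47 or 1
2. [C1‖L2]  y_C1² − (634/5)y_C1 + 629/5 = 0  ⇒  y_C1 = 1 or 629/5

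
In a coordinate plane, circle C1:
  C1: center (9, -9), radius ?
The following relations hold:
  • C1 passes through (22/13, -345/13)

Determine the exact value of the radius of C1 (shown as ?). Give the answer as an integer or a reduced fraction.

1. [C1∋P]  r_C1² − 361 = 0  ⇒  r_C1 = 19 (r>0 drops 1)

19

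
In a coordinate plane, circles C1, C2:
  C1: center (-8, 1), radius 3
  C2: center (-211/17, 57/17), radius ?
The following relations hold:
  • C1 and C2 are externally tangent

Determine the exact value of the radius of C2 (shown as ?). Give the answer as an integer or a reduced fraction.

1. [ext C1·C2]  r_C2² + 6r_C2 − 16 = 0  ⇒  r_C2 = 2 (r>0 drops 1)

2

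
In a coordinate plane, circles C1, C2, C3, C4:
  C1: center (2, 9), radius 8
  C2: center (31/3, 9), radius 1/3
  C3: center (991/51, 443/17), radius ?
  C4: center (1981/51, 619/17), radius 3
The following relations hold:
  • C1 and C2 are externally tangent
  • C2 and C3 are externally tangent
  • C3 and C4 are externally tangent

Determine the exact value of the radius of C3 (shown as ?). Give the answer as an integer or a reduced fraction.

19

1. [ext C2·C3]  r_C3² + (2/3)r_C3 − 1121/3 = 0  ⇒  r_C3 = 19 (r>0 drops 1)
2. [ext C3·C4]  r_C3² + 6r_C3 − 475 = 0  ⇒  r_C3 = 19 (r>0 drops 1)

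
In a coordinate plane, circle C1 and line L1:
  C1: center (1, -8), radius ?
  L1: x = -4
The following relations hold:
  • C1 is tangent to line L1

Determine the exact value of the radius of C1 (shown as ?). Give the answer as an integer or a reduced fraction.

5

1. [C1‖L1]  r_C1² − 25 = 0  ⇒  r_C1 = 5 (r>0 drops 1)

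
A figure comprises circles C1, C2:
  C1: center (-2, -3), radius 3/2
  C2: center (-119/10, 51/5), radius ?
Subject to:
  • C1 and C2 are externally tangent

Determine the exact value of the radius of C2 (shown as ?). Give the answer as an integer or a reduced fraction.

15

1. [ext C1·C2]  r_C2² + 3r_C2 − 270 = 0  ⇒  r_C2 = 15 (r>0 drops 1)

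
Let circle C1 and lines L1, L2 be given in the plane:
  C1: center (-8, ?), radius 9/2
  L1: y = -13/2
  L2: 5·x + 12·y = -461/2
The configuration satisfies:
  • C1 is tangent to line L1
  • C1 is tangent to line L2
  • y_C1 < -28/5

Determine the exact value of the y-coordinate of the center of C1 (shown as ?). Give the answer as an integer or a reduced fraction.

-11

1. [C1‖L1]  y_C1² + 13y_C1 + 22 = 0  ⇒  y_C1 = -11 or -2
2. [C1‖L2]  y_C1² + (127/4)y_C1 + 913/4 = 0  ⇒  y_C1 = -83/4 or -11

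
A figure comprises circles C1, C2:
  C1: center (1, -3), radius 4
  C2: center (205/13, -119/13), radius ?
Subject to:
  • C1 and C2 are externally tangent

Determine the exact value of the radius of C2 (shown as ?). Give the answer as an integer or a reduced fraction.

12

1. [ext C1·C2]  r_C2² + 8r_C2 − 240 = 0  ⇒  r_C2 = 12 (r>0 drops 1)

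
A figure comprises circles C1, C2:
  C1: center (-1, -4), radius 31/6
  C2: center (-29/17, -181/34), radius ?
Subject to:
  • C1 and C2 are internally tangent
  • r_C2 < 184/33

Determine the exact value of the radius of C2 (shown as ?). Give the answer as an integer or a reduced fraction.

1. [int C1,C2]  r_C2² − (31/3)r_C2 + 220/9 = 0  ⇒  r_C2 = 11/3 or 20/3
2. given r_C2 < 184/33: keep 11/3

11/3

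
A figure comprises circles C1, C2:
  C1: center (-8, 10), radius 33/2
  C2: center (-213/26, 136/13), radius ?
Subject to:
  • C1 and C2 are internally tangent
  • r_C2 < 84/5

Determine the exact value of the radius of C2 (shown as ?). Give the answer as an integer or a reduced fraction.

1. [int C1,C2]  r_C2² − 33r_C2 + 272 = 0  ⇒  r_C2 = 16 or 17
2. given r_C2 < 84/5: keep 16

16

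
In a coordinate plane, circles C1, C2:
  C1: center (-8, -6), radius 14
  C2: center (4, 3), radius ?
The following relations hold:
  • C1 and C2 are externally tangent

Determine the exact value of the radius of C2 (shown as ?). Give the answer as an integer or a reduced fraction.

1. [ext C1·C2]  r_C2² + 28r_C2 − 29 = 0  ⇒  r_C2 = 1 (r>0 drops 1)

1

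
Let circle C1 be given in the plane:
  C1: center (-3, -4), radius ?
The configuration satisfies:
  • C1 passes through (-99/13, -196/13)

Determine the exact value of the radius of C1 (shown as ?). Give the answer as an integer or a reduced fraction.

12

1. [C1∋P]  r_C1² − 144 = 0  ⇒  r_C1 = 12 (r>0 drops 1)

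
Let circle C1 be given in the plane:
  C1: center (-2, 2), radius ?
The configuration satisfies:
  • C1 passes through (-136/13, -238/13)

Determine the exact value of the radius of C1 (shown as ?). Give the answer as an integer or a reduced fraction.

1. [C1∋P]  r_C1² − 484 = 0  ⇒  r_C1 = 22 (r>0 drops 1)

22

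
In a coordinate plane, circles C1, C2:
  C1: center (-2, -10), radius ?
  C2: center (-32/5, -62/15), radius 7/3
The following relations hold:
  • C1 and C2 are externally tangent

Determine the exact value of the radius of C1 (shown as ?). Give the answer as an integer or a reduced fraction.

5

1. [ext C1·C2]  r_C1² + (14/3)r_C1 − 145/3 = 0  ⇒  r_C1 = 5 (r>0 drops 1)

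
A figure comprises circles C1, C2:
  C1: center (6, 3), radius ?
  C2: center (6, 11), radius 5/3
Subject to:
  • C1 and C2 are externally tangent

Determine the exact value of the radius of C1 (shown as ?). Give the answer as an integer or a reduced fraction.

19/3

1. [ext C1·C2]  r_C1² + (10/3)r_C1 − 551/9 = 0  ⇒  r_C1 = 19/3 (r>0 drops 1)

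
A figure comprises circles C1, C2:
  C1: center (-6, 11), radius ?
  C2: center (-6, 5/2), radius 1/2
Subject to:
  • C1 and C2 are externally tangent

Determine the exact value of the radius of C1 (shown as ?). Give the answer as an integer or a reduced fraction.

1. [ext C1·C2]  r_C1² + 1r_C1 − 72 = 0  ⇒  r_C1 = 8 (r>0 drops 1)

8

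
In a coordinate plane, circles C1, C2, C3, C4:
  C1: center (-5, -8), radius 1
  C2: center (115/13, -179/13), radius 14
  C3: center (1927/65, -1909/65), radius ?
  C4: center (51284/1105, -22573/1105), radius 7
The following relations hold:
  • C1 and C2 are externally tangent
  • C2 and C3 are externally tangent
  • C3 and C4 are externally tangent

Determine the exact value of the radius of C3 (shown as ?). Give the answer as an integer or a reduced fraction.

12

1. [ext C2·C3]  r_C3² + 28r_C3 − 480 = 0  ⇒  r_C3 = 12 (r>0 drops 1)
2. [ext C3·C4]  r_C3² + 14r_C3 − 312 = 0  ⇒  r_C3 = 12 (r>0 drops 1)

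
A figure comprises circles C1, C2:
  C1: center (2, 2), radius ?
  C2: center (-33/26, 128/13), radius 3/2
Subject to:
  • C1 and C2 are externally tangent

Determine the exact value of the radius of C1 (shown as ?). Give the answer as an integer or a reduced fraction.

1. [ext C1·C2]  r_C1² + 3r_C1 − 70 = 0  ⇒  r_C1 = 7 (r>0 drops 1)

7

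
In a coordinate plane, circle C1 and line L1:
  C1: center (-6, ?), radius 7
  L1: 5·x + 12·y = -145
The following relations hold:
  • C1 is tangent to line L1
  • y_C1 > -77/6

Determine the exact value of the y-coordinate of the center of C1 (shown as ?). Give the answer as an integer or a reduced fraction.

1. [C1‖L1]  y_C1² + (115/6)y_C1 + 103/3 = 0  ⇒  y_C1 = -103/6 or -2
2. given y_C1 > -77/6: keep -2

-2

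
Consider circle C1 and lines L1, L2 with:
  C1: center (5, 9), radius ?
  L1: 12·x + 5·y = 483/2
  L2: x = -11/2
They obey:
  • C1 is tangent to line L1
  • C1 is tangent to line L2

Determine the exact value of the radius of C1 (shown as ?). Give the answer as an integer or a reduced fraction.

1. [C1‖L1]  r_C1² − 441/4 = 0  ⇒  r_C1 = 21/2 (r>0 drops 1)
2. [C1‖L2]  r_C1² − 441/4 = 0  ⇒  r_C1 = 21/2 (r>0 drops 1)

21/2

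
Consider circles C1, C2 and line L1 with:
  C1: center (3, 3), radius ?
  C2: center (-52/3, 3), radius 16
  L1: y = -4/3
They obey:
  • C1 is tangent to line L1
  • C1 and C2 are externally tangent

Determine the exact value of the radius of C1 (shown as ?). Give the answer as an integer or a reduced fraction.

1. [C1‖L1]  r_C1² − 169/9 = 0  ⇒  r_C1 = 13/3 (r>0 drops 1)
2. [ext C1·C2]  r_C1² + 32r_C1 − 1417/9 = 0  ⇒  r_C1 = 13/3 (r>0 drops 1)

13/3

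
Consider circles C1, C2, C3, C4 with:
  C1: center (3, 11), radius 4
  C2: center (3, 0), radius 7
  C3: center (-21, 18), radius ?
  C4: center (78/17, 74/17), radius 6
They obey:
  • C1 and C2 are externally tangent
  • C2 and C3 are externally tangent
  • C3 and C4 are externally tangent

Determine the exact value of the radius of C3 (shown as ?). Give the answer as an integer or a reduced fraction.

1. [ext C2·C3]  r_C3² + 14r_C3 − 851 = 0  ⇒  r_C3 = 23 (r>0 drops 1)
2. [ext C3·C4]  r_C3² + 12r_C3 − 805 = 0  ⇒  r_C3 = 23 (r>0 drops 1)

23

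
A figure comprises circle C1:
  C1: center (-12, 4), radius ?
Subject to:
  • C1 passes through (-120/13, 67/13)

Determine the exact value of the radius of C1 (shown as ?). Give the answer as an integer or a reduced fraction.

1. [C1∋P]  r_C1² − 9 = 0  ⇒  r_C1 = 3 (r>0 drops 1)

3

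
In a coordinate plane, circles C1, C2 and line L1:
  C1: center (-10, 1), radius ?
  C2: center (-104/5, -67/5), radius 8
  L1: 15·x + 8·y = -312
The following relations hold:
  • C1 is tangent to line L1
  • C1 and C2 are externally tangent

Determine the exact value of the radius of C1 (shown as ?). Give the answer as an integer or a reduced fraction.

10

1. [C1‖L1]  r_C1² − 100 = 0  ⇒  r_C1 = 10 (r>0 drops 1)
2. [ext C1·C2]  r_C1² + 16r_C1 − 260 = 0  ⇒  r_C1 = 10 (r>0 drops 1)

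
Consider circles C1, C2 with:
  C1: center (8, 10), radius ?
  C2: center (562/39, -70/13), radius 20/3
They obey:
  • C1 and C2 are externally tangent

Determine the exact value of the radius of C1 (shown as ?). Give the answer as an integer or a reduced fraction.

10

1. [ext C1·C2]  r_C1² + (40/3)r_C1 − 700/3 = 0  ⇒  r_C1 = 10 (r>0 drops 1)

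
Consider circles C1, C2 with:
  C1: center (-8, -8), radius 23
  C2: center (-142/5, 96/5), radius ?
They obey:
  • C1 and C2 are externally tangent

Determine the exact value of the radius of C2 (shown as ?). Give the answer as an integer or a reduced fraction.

1. [ext C1·C2]  r_C2² + 46r_C2 − 627 = 0  ⇒  r_C2 = 11 (r>0 drops 1)

11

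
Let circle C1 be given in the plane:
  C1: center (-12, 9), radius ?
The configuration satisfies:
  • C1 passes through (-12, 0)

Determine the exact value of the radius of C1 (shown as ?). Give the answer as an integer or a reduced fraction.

1. [C1∋P]  r_C1² − 81 = 0  ⇒  r_C1 = 9 (r>0 drops 1)

9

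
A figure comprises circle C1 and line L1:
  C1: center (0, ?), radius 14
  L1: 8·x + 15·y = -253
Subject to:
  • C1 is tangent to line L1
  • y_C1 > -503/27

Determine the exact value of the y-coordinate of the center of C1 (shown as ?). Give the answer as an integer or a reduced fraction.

-1

1. [C1‖L1]  y_C1² + (506/15)y_C1 + 491/15 = 0  ⇒  y_C1 = -491/15 or -1
2. given y_C1 > -503/27: keep -1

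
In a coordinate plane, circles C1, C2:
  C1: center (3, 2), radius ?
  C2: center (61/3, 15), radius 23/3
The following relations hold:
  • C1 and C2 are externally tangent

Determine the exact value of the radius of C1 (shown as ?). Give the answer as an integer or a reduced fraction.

14

1. [ext C1·C2]  r_C1² + (46/3)r_C1 − 1232/3 = 0  ⇒  r_C1 = 14 (r>0 drops 1)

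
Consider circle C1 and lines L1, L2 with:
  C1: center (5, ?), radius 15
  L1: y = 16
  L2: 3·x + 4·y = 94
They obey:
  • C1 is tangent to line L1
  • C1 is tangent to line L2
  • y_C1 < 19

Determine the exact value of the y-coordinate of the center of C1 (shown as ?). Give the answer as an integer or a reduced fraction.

1. [C1‖L1]  y_C1² − 32y_C1 + 31 = 0  ⇒  y_C1 = 1 or 31
2. [C1‖L2]  y_C1² − (79/2)y_C1 + 77/2 = 0  ⇒  y_C1 = 1 or 77/2

1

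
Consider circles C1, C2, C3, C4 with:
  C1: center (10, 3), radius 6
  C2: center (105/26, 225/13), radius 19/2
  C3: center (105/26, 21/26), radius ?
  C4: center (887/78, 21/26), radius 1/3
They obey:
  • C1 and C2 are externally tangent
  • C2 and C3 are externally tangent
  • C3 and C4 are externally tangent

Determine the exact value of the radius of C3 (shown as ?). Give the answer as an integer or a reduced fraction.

1. [ext C2·C3]  r_C3² + 19r_C3 − 182 = 0  ⇒  r_C3 = 7 (r>0 drops 1)
2. [ext C3·C4]  r_C3² + (2/3)r_C3 − 161/3 = 0  ⇒  r_C3 = 7 (r>0 drops 1)

7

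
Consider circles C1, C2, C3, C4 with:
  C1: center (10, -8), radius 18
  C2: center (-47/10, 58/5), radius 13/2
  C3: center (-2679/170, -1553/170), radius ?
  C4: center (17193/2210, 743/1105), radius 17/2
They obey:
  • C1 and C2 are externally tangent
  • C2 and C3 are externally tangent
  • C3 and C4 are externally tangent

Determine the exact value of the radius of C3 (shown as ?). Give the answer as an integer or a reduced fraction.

17

1. [ext C2·C3]  r_C3² + 13r_C3 − 510 = 0  ⇒  r_C3 = 17 (r>0 drops 1)
2. [ext C3·C4]  r_C3² + 17r_C3 − 578 = 0  ⇒  r_C3 = 17 (r>0 drops 1)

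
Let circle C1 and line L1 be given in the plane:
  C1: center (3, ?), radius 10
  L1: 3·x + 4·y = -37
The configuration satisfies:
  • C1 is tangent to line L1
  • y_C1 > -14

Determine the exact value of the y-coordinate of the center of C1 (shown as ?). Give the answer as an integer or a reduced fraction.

1. [C1‖L1]  y_C1² + 23y_C1 − 24 = 0  ⇒  y_C1 = -24 or 1
2. given y_C1 > -14: keep 1

1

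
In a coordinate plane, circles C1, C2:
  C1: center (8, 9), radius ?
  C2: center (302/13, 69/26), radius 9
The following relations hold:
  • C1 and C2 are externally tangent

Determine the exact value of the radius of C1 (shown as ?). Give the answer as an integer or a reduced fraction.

15/2

1. [ext C1·C2]  r_C1² + 18r_C1 − 765/4 = 0  ⇒  r_C1 = 15/2 (r>0 drops 1)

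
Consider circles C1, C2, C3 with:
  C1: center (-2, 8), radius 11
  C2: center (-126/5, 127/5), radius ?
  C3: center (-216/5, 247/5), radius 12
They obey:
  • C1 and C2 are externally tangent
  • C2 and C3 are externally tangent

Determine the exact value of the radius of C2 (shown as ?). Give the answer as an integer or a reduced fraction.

1. [ext C1·C2]  r_C2² + 22r_C2 − 720 = 0  ⇒  r_C2 = 18 (r>0 drops 1)
2. [ext C2·C3]  r_C2² + 24r_C2 − 756 = 0  ⇒  r_C2 = 18 (r>0 drops 1)

18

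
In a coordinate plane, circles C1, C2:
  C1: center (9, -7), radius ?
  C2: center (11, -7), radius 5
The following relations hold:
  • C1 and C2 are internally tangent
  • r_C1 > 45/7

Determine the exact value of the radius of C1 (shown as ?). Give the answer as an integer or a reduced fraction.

1. [int C1,C2]  r_C1² − 10r_C1 + 21 = 0  ⇒  r_C1 = 3 or 7
2. given r_C1 > 45/7: keep 7

7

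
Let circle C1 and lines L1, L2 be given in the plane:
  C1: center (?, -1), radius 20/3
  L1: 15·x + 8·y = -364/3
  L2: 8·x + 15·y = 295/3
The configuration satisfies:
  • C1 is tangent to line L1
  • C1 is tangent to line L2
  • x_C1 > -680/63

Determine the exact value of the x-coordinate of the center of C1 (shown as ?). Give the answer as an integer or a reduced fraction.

1. [C1‖L1]  x_C1² + (136/9)x_C1 = 0  ⇒  x_C1 = -136/9 or 0
2. [C1‖L2]  x_C1² − (85/3)x_C1 = 0  ⇒  x_C1 = 0 or 85/3

0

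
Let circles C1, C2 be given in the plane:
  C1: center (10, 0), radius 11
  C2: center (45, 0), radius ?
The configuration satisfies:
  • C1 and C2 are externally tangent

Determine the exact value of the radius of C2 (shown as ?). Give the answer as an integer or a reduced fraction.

1. [ext C1·C2]  r_C2² + 22r_C2 − 1104 = 0  ⇒  r_C2 = 24 (r>0 drops 1)

24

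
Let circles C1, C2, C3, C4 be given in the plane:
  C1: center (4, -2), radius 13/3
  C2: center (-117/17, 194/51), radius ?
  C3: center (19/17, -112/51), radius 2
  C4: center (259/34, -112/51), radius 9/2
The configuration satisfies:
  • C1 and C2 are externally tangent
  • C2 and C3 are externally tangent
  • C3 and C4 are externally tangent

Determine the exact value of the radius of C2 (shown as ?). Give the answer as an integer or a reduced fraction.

8

1. [ext C1·C2]  r_C2² + (26/3)r_C2 − 400/3 = 0  ⇒  r_C2 = 8 (r>0 drops 1)
2. [ext C2·C3]  r_C2² + 4r_C2 − 96 = 0  ⇒  r_C2 = 8 (r>0 drops 1)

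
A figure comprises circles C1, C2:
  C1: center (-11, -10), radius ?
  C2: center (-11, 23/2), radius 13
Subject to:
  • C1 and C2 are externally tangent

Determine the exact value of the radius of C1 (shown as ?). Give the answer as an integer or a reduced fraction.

1. [ext C1·C2]  r_C1² + 26r_C1 − 1173/4 = 0  ⇒  r_C1 = 17/2 (r>0 drops 1)

17/2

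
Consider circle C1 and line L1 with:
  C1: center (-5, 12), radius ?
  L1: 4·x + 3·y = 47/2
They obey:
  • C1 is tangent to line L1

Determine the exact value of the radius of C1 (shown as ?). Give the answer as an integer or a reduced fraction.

3/2

1. [C1‖L1]  r_C1² − 9/4 = 0  ⇒  r_C1 = 3/2 (r>0 drops 1)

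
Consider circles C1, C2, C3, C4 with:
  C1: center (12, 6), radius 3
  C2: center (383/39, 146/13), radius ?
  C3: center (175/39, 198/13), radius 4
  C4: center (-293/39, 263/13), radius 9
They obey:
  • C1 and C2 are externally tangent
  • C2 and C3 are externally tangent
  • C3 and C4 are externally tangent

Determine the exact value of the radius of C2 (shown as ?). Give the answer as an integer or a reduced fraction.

8/3

1. [ext C1·C2]  r_C2² + 6r_C2 − 208/9 = 0  ⇒  r_C2 = 8/3 (r>0 drops 1)
2. [ext C2·C3]  r_C2² + 8r_C2 − 256/9 = 0  ⇒  r_C2 = 8/3 (r>0 drops 1)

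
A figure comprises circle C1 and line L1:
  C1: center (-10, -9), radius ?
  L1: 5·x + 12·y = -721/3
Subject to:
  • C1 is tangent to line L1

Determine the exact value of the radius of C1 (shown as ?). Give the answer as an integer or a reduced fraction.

1. [C1‖L1]  r_C1² − 361/9 = 0  ⇒  r_C1 = 19/3 (r>0 drops 1)

19/3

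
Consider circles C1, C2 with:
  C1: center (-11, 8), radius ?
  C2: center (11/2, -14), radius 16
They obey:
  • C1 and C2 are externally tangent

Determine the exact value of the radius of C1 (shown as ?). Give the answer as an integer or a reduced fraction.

23/2

1. [ext C1·C2]  r_C1² + 32r_C1 − 2001/4 = 0  ⇒  r_C1 = 23/2 (r>0 drops 1)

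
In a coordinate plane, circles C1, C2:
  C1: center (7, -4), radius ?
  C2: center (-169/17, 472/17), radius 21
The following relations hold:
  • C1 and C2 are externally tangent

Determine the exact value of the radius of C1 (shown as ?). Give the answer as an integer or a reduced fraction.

15

1. [ext C1·C2]  r_C1² + 42r_C1 − 855 = 0  ⇒  r_C1 = 15 (r>0 drops 1)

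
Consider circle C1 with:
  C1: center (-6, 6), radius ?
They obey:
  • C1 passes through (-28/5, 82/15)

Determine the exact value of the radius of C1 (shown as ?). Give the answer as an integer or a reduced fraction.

1. [C1∋P]  r_C1² − 4/9 = 0  ⇒  r_C1 = 2/3 (r>0 drops 1)

2/3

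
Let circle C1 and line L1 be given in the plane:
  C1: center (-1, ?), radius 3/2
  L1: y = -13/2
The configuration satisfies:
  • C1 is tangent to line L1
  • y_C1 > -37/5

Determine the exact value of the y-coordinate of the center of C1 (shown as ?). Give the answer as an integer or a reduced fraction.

-5

1. [C1‖L1]  y_C1² + 13y_C1 + 40 = 0  ⇒  y_C1 = -8 or -5
2. given y_C1 > -37/5: keep -5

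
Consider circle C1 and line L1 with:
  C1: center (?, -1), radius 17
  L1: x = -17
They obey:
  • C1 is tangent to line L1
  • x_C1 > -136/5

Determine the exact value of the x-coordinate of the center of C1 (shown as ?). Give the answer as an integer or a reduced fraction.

1. [C1‖L1]  x_C1² + 34x_C1 = 0  ⇒  x_C1 = -34 or 0
2. given x_C1 > -136/5: keep 0

0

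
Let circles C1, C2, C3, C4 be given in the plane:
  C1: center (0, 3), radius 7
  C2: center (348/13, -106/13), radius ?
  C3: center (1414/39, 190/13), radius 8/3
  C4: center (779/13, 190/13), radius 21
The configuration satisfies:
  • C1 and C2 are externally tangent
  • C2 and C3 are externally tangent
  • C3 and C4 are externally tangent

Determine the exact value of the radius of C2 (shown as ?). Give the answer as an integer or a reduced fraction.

22

1. [ext C1·C2]  r_C2² + 14r_C2 − 792 = 0  ⇒  r_C2 = 22 (r>0 drops 1)
2. [ext C2·C3]  r_C2² + (16/3)r_C2 − 1804/3 = 0  ⇒  r_C2 = 22 (r>0 drops 1)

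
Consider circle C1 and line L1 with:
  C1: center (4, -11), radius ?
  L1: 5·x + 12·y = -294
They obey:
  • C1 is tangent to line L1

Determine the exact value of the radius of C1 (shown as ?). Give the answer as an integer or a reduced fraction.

14

1. [C1‖L1]  r_C1² − 196 = 0  ⇒  r_C1 = 14 (r>0 drops 1)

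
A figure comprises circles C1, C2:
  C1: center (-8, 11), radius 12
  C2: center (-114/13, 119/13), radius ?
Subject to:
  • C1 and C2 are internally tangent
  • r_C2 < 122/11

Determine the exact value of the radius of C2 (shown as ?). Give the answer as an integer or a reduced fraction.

1. [int C1,C2]  r_C2² − 24r_C2 + 140 = 0  ⇒  r_C2 = 10 or 14
2. given r_C2 < 122/11: keep 10

10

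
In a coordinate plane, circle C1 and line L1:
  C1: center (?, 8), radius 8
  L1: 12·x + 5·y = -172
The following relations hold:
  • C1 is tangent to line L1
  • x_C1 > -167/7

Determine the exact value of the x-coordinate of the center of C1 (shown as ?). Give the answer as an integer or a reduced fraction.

-9

1. [C1‖L1]  x_C1² + (106/3)x_C1 + 237 = 0  ⇒  x_C1 = -79/3 or -9
2. given x_C1 > -167/7: keep -9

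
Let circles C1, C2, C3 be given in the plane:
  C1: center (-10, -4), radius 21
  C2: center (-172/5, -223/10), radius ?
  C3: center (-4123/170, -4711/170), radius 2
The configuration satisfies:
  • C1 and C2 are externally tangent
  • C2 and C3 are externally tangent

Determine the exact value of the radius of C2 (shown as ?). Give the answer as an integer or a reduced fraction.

19/2

1. [ext C1·C2]  r_C2² + 42r_C2 − 1957/4 = 0  ⇒  r_C2 = 19/2 (r>0 drops 1)
2. [ext C2·C3]  r_C2² + 4r_C2 − 513/4 = 0  ⇒  r_C2 = 19/2 (r>0 drops 1)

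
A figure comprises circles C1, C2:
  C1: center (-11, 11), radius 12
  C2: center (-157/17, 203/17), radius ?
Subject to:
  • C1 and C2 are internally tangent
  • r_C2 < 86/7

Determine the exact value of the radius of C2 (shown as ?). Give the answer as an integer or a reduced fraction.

1. [int C1,C2]  r_C2² − 24r_C2 + 140 = 0  ⇒  r_C2 = 10 or 14
2. given r_C2 < 86/7: keep 10

10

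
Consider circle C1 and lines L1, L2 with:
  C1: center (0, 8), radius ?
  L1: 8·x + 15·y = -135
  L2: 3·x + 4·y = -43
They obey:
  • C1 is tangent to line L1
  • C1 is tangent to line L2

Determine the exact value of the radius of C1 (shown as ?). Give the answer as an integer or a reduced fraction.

1. [C1‖L1]  r_C1² − 225 = 0  ⇒  r_C1 = 15 (r>0 drops 1)
2. [C1‖L2]  r_C1² − 225 = 0  ⇒  r_C1 = 15 (r>0 drops 1)

15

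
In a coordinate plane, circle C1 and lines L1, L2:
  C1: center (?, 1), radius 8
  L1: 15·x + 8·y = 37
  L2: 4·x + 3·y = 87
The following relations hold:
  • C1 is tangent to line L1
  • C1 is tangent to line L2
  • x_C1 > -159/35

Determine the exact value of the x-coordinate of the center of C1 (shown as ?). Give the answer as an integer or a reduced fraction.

11

1. [C1‖L1]  x_C1² − (58/15)x_C1 − 1177/15 = 0  ⇒  x_C1 = -107/15 or 11
2. [C1‖L2]  x_C1² − 42x_C1 + 341 = 0  ⇒  x_C1 = 11 or 31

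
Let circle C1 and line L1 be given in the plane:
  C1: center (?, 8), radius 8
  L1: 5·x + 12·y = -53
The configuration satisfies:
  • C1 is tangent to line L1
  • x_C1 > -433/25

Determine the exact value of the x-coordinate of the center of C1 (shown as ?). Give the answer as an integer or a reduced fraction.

-9

1. [C1‖L1]  x_C1² + (298/5)x_C1 + 2277/5 = 0  ⇒  x_C1 = -253/5 or -9
2. given x_C1 > -433/25: keep -9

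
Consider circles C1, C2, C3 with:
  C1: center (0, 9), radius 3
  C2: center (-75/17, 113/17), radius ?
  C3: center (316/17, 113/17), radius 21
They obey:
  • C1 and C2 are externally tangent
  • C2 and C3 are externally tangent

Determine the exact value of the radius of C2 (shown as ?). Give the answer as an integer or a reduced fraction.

2

1. [ext C1·C2]  r_C2² + 6r_C2 − 16 = 0  ⇒  r_C2 = 2 (r>0 drops 1)
2. [ext C2·C3]  r_C2² + 42r_C2 − 88 = 0  ⇒  r_C2 = 2 (r>0 drops 1)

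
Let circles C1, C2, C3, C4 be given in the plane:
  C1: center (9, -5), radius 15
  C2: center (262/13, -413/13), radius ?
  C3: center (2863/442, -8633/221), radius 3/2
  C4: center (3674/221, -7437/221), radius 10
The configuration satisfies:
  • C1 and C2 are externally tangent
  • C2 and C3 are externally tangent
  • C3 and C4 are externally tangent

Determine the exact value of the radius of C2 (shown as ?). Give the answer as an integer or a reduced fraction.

14

1. [ext C1·C2]  r_C2² + 30r_C2 − 616 = 0  ⇒  r_C2 = 14 (r>0 drops 1)
2. [ext C2·C3]  r_C2² + 3r_C2 − 238 = 0  ⇒  r_C2 = 14 (r>0 drops 1)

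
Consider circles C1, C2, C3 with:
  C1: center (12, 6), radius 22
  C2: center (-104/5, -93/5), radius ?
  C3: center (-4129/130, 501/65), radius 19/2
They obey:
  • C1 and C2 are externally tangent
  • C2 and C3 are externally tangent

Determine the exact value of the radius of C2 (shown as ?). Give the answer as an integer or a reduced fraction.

19

1. [ext C1·C2]  r_C2² + 44r_C2 − 1197 = 0  ⇒  r_C2 = 19 (r>0 drops 1)
2. [ext C2·C3]  r_C2² + 19r_C2 − 722 = 0  ⇒  r_C2 = 19 (r>0 drops 1)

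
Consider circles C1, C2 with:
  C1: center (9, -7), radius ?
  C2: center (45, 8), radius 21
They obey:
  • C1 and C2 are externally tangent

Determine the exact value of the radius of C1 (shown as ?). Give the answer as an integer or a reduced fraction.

1. [ext C1·C2]  r_C1² + 42r_C1 − 1080 = 0  ⇒  r_C1 = 18 (r>0 drops 1)

18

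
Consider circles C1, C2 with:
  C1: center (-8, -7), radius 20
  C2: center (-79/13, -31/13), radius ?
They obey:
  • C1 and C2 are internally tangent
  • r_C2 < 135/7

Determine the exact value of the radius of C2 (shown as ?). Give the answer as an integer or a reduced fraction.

1. [int C1,C2]  r_C2² − 40r_C2 + 375 = 0  ⇒  r_C2 = 15 or 25
2. given r_C2 < 135/7: keep 15

15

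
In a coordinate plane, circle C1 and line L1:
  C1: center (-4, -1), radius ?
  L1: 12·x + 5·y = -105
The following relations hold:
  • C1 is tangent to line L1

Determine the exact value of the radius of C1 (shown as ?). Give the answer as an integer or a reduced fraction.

4

1. [C1‖L1]  r_C1² − 16 = 0  ⇒  r_C1 = 4 (r>0 drops 1)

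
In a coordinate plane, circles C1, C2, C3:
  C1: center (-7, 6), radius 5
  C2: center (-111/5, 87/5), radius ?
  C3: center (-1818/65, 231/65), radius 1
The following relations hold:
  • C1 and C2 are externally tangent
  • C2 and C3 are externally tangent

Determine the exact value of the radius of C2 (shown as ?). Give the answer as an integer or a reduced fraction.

1. [ext C1·C2]  r_C2² + 10r_C2 − 336 = 0  ⇒  r_C2 = 14 (r>0 drops 1)
2. [ext C2·C3]  r_C2² + 2r_C2 − 224 = 0  ⇒  r_C2 = 14 (r>0 drops 1)

14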